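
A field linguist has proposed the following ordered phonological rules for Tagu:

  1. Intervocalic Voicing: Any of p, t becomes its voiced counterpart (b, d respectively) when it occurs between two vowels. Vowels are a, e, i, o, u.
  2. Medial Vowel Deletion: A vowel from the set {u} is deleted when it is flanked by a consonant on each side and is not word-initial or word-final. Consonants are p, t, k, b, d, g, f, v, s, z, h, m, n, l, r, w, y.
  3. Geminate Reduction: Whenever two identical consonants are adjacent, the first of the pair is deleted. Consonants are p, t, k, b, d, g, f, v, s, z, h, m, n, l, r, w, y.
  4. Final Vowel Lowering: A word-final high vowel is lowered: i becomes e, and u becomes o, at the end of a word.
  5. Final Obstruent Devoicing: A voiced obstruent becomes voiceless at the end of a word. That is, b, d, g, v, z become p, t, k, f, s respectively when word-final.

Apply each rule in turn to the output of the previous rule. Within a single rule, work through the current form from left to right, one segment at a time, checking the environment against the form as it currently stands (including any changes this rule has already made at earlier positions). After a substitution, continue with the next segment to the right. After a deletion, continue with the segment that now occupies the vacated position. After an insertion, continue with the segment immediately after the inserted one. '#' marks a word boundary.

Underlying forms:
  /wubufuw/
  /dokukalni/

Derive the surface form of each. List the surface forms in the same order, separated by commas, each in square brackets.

/wubufuw/:
  1 Intervocalic Voicing: no change — [wubufuw]
  2 Medial Vowel Deletion: [wubufuw] → [wbfw]
  3 Geminate Reduction: no change — [wbfw]
  4 Final Vowel Lowering: no change — [wbfw]
  5 Final Obstruent Devoicing: no change — [wbfw]
/dokukalni/:
  1 Intervocalic Voicing: no change — [dokukalni]
  2 Medial Vowel Deletion: [dokukalni] → [dokkalni]
  3 Geminate Reduction: [dokkalni] → [dokalni]
  4 Final Vowel Lowering: [dokalni] → [dokalne]
  5 Final Obstruent Devoicing: no change — [dokalne]

[wbfw], [dokalne]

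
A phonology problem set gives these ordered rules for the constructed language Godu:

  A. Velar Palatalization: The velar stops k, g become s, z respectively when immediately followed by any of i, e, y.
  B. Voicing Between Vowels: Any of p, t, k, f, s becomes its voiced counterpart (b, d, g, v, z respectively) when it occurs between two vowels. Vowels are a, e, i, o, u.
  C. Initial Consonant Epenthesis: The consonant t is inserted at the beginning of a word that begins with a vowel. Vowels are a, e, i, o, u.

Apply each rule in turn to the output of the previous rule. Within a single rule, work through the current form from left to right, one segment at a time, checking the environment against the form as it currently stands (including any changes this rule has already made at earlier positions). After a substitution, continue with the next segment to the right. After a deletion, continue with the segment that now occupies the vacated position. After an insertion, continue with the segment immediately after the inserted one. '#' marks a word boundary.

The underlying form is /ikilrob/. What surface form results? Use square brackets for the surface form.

[tizilrob]

A Velar Palatalization: [ikilrob] → [isilrob]
B Voicing Between Vowels: [isilrob] → [izilrob]
C Initial Consonant Epenthesis: [izilrob] → [tizilrob]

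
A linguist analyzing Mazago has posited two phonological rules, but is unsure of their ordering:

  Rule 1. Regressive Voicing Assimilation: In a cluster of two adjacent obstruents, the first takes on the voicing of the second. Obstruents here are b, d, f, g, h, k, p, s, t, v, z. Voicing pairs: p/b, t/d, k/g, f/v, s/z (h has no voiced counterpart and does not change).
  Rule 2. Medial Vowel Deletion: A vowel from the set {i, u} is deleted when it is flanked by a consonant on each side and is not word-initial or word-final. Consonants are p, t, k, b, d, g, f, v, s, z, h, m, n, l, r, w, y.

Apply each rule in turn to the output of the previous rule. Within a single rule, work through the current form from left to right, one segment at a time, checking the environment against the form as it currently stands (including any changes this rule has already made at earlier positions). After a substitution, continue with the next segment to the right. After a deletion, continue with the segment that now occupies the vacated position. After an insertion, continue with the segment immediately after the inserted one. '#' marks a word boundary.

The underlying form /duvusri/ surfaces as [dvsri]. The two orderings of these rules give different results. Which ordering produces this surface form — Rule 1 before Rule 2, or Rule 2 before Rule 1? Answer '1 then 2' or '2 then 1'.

Order 1 then 2:
  1 Regressive Voicing Assimilation: no change — [duvusri]
  2 Medial Vowel Deletion: [duvusri] → [dvsri]
  result: [dvsri]
Order 2 then 1:
  2 Medial Vowel Deletion: [duvusri] → [dvsri]
  1 Regressive Voicing Assimilation: [dvsri] → [dfsri]
  result: [dfsri]

1 then 2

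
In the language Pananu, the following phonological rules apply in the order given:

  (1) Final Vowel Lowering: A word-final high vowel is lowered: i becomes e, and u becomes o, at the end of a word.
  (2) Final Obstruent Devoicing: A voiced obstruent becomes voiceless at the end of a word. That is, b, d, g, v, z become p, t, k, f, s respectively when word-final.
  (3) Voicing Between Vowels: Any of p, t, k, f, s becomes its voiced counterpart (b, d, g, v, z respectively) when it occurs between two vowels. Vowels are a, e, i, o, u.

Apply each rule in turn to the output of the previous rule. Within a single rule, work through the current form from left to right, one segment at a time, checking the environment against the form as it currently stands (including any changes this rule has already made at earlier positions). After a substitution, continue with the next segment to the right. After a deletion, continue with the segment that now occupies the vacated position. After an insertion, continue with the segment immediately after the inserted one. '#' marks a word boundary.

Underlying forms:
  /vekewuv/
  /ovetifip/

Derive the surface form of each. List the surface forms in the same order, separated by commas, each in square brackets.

/vekewuv/:
  (1) Final Vowel Lowering: no change — [vekewuv]
  (2) Final Obstruent Devoicing: [vekewuv] → [vekewuf]
  (3) Voicing Between Vowels: [vekewuf] → [vegewuf]
/ovetifip/:
  (1) Final Vowel Lowering: no change — [ovetifip]
  (2) Final Obstruent Devoicing: no change — [ovetifip]
  (3) Voicing Between Vowels: [ovetifip] → [ovedivip]

[vegewuf], [ovedivip]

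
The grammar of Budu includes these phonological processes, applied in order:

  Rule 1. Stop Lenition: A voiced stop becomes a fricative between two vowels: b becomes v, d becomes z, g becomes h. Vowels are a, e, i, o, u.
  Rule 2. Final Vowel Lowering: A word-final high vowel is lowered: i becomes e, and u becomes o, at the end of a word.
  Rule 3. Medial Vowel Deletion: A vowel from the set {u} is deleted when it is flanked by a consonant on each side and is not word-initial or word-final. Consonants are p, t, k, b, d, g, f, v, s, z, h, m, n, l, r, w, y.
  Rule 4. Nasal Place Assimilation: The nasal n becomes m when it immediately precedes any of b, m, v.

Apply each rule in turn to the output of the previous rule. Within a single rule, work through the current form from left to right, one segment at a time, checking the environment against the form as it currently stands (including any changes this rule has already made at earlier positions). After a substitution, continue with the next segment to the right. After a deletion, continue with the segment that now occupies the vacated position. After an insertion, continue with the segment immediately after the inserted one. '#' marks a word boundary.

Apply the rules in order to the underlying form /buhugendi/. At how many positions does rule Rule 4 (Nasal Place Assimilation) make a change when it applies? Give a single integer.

0

Rule 1 Stop Lenition: [buhugendi] → [buhuhendi]
Rule 2 Final Vowel Lowering: [buhuhendi] → [buhuhende]
Rule 3 Medial Vowel Deletion: [buhuhende] → [bhhende]
Rule 4 Nasal Place Assimilation: no change — [bhhende]
Rule Rule 4 changed 0 position(s).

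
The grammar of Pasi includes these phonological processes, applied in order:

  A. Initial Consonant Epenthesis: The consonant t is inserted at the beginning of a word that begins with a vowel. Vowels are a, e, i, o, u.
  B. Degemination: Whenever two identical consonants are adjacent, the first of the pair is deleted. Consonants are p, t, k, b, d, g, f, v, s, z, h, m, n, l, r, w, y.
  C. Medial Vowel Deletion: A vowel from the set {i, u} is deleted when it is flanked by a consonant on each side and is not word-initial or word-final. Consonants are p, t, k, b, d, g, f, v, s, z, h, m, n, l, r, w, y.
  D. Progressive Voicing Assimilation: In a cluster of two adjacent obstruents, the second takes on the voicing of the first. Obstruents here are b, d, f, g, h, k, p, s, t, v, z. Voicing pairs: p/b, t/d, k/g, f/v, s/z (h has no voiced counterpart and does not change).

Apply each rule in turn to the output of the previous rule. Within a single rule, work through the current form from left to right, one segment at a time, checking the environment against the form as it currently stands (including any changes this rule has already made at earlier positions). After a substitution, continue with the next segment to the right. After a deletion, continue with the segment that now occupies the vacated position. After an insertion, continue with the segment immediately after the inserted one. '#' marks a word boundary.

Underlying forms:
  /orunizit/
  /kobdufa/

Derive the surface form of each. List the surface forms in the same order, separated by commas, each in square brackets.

[tornzd], [kobdva]

/orunizit/:
  A Initial Consonant Epenthesis: [orunizit] → [torunizit]
  B Degemination: no change — [torunizit]
  C Medial Vowel Deletion: [torunizit] → [tornzt]
  D Progressive Voicing Assimilation: [tornzt] → [tornzd]
/kobdufa/:
  A Initial Consonant Epenthesis: no change — [kobdufa]
  B Degemination: no change — [kobdufa]
  C Medial Vowel Deletion: [kobdufa] → [kobdfa]
  D Progressive Voicing Assimilation: [kobdfa] → [kobdva]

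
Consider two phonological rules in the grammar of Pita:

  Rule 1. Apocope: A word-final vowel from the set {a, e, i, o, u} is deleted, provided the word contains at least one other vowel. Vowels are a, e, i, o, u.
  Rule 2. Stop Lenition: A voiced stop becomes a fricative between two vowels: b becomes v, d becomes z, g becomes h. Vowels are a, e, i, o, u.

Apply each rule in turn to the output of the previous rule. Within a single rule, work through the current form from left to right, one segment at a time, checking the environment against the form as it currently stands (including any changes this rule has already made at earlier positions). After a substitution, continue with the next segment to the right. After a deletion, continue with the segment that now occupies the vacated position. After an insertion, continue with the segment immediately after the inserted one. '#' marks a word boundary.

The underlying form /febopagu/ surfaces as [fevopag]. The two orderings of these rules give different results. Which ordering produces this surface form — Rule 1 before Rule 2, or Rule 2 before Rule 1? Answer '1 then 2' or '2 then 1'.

Order 1 then 2:
  1 Apocope: [febopagu] → [febopag]
  2 Stop Lenition: [febopag] → [fevopag]
  result: [fevopag]
Order 2 then 1:
  2 Stop Lenition: [febopagu] → [fevopahu]
  1 Apocope: [fevopahu] → [fevopah]
  result: [fevopah]

1 then 2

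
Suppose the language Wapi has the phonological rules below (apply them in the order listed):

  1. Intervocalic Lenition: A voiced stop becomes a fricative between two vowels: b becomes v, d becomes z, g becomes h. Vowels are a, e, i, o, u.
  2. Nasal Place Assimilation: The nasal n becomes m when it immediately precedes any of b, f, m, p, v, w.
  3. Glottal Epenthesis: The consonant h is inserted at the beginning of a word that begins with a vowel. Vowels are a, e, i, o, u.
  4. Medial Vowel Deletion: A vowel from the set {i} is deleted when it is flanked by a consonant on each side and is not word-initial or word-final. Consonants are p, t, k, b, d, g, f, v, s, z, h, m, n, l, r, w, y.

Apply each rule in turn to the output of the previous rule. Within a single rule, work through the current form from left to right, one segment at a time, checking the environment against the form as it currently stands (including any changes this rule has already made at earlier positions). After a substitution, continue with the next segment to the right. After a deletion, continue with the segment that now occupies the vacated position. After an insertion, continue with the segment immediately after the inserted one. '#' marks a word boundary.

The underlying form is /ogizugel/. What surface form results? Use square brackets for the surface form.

[hohzuhel]

1 Intervocalic Lenition: [ogizugel] → [ohizuhel]
2 Nasal Place Assimilation: no change — [ohizuhel]
3 Glottal Epenthesis: [ohizuhel] → [hohizuhel]
4 Medial Vowel Deletion: [hohizuhel] → [hohzuhel]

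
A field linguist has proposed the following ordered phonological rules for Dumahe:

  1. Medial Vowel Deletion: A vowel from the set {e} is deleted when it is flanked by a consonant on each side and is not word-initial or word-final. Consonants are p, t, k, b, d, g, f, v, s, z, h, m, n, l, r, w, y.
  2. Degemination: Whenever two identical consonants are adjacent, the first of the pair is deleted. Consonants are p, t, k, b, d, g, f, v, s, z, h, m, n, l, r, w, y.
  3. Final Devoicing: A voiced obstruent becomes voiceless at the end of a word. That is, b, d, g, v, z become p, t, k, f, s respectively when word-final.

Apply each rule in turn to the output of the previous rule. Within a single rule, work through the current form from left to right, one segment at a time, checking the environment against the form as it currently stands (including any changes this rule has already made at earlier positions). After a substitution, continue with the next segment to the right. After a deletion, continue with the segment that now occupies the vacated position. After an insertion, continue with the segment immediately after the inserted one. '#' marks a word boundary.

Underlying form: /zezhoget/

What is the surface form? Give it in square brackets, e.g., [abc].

1 Medial Vowel Deletion: [zezhoget] → [zzhogt]
2 Degemination: [zzhogt] → [zhogt]
3 Final Devoicing: no change — [zhogt]

[zhogt]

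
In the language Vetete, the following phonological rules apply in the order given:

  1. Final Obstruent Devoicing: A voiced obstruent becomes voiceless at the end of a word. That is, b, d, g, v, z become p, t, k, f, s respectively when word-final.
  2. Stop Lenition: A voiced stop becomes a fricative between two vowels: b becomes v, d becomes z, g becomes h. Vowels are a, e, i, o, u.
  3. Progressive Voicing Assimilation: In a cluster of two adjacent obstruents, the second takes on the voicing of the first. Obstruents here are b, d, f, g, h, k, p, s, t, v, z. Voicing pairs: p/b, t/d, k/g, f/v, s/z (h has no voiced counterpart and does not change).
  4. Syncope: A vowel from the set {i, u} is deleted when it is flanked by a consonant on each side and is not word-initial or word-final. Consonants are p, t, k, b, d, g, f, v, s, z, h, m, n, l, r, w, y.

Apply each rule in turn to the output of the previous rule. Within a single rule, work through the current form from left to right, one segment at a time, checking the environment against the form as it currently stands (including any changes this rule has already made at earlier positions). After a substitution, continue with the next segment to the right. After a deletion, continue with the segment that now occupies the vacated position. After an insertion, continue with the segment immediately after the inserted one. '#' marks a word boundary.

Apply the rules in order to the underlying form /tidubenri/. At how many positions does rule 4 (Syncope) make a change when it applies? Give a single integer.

1 Final Obstruent Devoicing: no change — [tidubenri]
2 Stop Lenition: [tidubenri] → [tizuvenri]
3 Progressive Voicing Assimilation: no change — [tizuvenri]
4 Syncope: [tizuvenri] → [tzvenri]
Rule 4 changed 2 position(s).

2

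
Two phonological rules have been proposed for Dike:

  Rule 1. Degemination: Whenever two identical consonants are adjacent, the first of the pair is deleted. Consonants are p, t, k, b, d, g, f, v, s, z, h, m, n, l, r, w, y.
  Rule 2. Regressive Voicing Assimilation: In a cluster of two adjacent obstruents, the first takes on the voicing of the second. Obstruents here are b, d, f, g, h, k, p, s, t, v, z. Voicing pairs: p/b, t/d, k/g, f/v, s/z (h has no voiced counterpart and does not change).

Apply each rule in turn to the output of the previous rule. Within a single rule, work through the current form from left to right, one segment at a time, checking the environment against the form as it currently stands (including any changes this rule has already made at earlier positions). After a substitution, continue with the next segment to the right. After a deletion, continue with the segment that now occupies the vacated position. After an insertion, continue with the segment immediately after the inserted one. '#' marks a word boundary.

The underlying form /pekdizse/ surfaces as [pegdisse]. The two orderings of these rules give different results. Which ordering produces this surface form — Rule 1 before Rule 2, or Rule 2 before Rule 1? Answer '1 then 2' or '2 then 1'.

1 then 2

Order 1 then 2:
  1 Degemination: no change — [pekdizse]
  2 Regressive Voicing Assimilation: [pekdizse] → [pegdisse]
  result: [pegdisse]
Order 2 then 1:
  2 Regressive Voicing Assimilation: [pekdizse] → [pegdisse]
  1 Degemination: [pegdisse] → [pegdise]
  result: [pegdise]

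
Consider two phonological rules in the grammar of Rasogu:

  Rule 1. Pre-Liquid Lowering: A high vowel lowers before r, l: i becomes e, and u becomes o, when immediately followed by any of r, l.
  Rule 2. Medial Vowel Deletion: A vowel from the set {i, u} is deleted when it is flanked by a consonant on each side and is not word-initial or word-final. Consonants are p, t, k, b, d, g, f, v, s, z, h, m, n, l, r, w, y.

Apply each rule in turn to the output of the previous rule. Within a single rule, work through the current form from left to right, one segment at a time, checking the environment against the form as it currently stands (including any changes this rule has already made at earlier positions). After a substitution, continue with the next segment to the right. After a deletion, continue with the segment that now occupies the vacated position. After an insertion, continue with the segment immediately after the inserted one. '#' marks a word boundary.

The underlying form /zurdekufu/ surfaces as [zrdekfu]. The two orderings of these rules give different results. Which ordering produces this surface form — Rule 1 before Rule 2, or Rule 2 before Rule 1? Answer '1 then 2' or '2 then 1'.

Order 1 then 2:
  1 Pre-Liquid Lowering: [zurdekufu] → [zordekufu]
  2 Medial Vowel Deletion: [zordekufu] → [zordekfu]
  result: [zordekfu]
Order 2 then 1:
  2 Medial Vowel Deletion: [zurdekufu] → [zrdekfu]
  1 Pre-Liquid Lowering: no change — [zrdekfu]
  result: [zrdekfu]

2 then 1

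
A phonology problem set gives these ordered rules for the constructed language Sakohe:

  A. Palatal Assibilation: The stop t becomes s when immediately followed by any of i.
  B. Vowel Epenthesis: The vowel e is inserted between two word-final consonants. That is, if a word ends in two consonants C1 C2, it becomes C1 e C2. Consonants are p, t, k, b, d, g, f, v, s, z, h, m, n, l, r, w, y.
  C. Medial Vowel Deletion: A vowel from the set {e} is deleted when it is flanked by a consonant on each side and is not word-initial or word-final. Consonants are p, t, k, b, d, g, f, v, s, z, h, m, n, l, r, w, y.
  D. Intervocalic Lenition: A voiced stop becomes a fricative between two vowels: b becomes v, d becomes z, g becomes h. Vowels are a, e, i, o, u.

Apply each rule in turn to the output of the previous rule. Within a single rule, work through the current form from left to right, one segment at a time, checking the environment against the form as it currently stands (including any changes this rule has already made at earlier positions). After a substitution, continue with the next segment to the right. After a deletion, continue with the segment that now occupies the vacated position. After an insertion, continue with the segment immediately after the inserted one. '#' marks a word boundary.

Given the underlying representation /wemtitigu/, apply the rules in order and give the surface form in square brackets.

[wmsisihu]

A Palatal Assibilation: [wemtitigu] → [wemsisigu]
B Vowel Epenthesis: no change — [wemsisigu]
C Medial Vowel Deletion: [wemsisigu] → [wmsisigu]
D Intervocalic Lenition: [wmsisigu] → [wmsisihu]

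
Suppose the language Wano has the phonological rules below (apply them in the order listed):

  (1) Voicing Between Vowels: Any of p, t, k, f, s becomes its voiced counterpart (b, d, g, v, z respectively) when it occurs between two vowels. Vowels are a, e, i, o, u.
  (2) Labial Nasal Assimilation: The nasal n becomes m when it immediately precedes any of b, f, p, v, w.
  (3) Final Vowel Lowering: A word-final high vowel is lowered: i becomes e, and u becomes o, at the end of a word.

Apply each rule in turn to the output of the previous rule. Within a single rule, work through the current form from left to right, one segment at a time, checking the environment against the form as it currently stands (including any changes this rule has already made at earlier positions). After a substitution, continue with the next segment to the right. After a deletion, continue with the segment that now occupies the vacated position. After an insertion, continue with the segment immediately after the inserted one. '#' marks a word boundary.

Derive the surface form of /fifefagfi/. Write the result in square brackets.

[fivevagfe]

(1) Voicing Between Vowels: [fifefagfi] → [fivevagfi]
(2) Labial Nasal Assimilation: no change — [fivevagfi]
(3) Final Vowel Lowering: [fivevagfi] → [fivevagfe]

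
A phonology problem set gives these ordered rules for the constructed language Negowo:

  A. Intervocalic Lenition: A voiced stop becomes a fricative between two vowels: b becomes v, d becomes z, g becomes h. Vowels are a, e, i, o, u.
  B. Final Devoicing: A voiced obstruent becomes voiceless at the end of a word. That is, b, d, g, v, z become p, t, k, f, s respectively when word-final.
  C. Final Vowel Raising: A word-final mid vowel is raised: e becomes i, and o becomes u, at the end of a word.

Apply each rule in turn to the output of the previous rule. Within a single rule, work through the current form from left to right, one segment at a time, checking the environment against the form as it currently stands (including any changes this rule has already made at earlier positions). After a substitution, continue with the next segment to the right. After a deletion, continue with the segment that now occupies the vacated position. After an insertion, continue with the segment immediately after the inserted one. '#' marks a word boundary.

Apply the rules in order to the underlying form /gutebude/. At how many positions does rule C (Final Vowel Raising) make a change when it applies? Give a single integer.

A Intervocalic Lenition: [gutebude] → [gutevuze]
B Final Devoicing: no change — [gutevuze]
C Final Vowel Raising: [gutevuze] → [gutevuzi]
Rule C changed 1 position(s).

1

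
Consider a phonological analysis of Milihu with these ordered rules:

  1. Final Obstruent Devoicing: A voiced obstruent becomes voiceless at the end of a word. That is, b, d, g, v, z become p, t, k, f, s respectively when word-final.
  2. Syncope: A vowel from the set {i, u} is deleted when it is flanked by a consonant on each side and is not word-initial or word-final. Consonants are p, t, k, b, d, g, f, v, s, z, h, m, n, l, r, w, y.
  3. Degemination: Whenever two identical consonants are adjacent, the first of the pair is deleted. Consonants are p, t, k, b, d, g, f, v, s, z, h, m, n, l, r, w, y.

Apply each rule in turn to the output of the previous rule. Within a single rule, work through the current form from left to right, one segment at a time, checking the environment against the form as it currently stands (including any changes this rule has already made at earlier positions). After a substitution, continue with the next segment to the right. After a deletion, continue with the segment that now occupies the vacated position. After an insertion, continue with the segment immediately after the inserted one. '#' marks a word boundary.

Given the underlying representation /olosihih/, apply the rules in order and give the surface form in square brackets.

[olosh]

1 Final Obstruent Devoicing: no change — [olosihih]
2 Syncope: [olosihih] → [oloshh]
3 Degemination: [oloshh] → [olosh]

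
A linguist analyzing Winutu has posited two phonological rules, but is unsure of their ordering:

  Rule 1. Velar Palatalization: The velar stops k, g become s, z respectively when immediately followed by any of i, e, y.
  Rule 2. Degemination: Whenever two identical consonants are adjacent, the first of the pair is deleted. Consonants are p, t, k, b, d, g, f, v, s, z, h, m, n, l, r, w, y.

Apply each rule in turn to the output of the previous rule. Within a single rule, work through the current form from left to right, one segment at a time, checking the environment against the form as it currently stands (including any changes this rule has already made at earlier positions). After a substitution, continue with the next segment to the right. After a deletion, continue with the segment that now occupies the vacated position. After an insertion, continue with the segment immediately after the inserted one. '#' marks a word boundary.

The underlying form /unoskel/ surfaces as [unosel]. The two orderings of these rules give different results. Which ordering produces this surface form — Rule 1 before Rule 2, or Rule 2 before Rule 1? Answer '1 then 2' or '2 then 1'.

Order 1 then 2:
  1 Velar Palatalization: [unoskel] → [unossel]
  2 Degemination: [unossel] → [unosel]
  result: [unosel]
Order 2 then 1:
  2 Degemination: no change — [unoskel]
  1 Velar Palatalization: [unoskel] → [unossel]
  result: [unossel]

1 then 2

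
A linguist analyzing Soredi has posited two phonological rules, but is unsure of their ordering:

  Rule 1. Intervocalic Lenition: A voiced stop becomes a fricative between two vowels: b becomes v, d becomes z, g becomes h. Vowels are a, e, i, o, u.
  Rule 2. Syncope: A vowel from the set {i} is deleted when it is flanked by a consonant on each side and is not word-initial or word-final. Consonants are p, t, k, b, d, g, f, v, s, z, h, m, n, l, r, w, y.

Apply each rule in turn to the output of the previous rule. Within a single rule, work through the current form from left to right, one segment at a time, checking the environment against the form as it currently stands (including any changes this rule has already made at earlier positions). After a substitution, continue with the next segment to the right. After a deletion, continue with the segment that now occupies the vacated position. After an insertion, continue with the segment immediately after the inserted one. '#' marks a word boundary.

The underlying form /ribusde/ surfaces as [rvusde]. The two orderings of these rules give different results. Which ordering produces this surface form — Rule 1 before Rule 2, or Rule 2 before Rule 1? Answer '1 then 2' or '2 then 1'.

1 then 2

Order 1 then 2:
  1 Intervocalic Lenition: [ribusde] → [rivusde]
  2 Syncope: [rivusde] → [rvusde]
  result: [rvusde]
Order 2 then 1:
  2 Syncope: [ribusde] → [rbusde]
  1 Intervocalic Lenition: no change — [rbusde]
  result: [rbusde]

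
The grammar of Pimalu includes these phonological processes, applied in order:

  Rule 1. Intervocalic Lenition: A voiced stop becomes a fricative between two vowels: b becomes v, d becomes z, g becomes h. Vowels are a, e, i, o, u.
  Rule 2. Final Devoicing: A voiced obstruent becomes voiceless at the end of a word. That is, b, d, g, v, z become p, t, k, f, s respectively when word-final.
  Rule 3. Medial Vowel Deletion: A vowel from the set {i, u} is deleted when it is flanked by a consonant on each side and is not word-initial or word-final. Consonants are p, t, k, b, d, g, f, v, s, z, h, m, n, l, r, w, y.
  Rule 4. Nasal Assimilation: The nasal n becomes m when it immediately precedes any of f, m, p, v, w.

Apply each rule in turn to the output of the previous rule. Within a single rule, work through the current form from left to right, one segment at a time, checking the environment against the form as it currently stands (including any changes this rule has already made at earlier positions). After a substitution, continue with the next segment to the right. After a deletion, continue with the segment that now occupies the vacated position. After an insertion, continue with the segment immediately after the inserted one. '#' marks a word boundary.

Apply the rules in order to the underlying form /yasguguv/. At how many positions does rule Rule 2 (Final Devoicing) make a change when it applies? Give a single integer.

1

Rule 1 Intervocalic Lenition: [yasguguv] → [yasguhuv]
Rule 2 Final Devoicing: [yasguhuv] → [yasguhuf]
Rule 3 Medial Vowel Deletion: [yasguhuf] → [yasghf]
Rule 4 Nasal Assimilation: no change — [yasghf]
Rule Rule 2 changed 1 position(s).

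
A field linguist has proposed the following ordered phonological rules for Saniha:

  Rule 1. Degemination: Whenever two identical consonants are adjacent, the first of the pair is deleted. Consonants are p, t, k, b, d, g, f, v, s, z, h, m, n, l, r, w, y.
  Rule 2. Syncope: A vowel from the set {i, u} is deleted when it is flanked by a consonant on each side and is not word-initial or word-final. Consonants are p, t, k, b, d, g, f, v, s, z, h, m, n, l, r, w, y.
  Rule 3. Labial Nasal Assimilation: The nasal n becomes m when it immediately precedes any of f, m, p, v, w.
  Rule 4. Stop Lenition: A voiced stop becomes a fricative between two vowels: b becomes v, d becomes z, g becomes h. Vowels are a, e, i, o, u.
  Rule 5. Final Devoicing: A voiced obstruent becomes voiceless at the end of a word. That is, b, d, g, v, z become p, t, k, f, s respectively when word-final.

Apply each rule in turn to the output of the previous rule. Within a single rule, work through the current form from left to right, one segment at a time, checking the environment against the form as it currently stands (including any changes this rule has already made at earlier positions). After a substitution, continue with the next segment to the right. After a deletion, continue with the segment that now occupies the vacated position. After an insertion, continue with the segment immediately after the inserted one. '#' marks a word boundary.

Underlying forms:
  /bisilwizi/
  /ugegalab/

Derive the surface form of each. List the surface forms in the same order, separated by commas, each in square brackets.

/bisilwizi/:
  Rule 1 Degemination: no change — [bisilwizi]
  Rule 2 Syncope: [bisilwizi] → [bslwzi]
  Rule 3 Labial Nasal Assimilation: no change — [bslwzi]
  Rule 4 Stop Lenition: no change — [bslwzi]
  Rule 5 Final Devoicing: no change — [bslwzi]
/ugegalab/:
  Rule 1 Degemination: no change — [ugegalab]
  Rule 2 Syncope: no change — [ugegalab]
  Rule 3 Labial Nasal Assimilation: no change — [ugegalab]
  Rule 4 Stop Lenition: [ugegalab] → [uhehalab]
  Rule 5 Final Devoicing: [uhehalab] → [uhehalap]

[bslwzi], [uhehalap]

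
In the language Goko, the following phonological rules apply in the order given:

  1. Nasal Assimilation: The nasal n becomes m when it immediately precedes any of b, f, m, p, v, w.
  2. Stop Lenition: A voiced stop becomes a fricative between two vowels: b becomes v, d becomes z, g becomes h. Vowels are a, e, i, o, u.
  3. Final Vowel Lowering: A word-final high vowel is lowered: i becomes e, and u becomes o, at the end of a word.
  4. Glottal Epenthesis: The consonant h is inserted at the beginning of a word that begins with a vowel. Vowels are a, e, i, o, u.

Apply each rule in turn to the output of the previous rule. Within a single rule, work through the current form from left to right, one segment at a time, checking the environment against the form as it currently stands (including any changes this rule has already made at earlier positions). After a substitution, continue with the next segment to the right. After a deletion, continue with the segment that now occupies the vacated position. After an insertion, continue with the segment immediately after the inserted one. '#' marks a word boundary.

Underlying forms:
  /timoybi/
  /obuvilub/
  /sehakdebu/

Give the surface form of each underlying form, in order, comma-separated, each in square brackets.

/timoybi/:
  1 Nasal Assimilation: no change — [timoybi]
  2 Stop Lenition: no change — [timoybi]
  3 Final Vowel Lowering: [timoybi] → [timoybe]
  4 Glottal Epenthesis: no change — [timoybe]
/obuvilub/:
  1 Nasal Assimilation: no change — [obuvilub]
  2 Stop Lenition: [obuvilub] → [ovuvilub]
  3 Final Vowel Lowering: no change — [ovuvilub]
  4 Glottal Epenthesis: [ovuvilub] → [hovuvilub]
/sehakdebu/:
  1 Nasal Assimilation: no change — [sehakdebu]
  2 Stop Lenition: [sehakdebu] → [sehakdevu]
  3 Final Vowel Lowering: [sehakdevu] → [sehakdevo]
  4 Glottal Epenthesis: no change — [sehakdevo]

[timoybe], [hovuvilub], [sehakdevo]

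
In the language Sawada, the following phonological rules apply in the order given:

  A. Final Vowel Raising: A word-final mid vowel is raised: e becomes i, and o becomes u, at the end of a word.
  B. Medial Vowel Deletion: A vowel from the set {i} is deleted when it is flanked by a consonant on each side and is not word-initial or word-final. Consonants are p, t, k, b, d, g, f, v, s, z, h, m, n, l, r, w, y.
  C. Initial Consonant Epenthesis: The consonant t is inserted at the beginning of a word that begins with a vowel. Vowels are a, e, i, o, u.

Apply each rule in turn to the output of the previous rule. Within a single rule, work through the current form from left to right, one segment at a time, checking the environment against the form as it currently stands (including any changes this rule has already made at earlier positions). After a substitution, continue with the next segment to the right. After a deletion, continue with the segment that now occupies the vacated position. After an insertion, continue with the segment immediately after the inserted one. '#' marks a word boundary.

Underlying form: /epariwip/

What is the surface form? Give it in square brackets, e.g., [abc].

[teparwp]

A Final Vowel Raising: no change — [epariwip]
B Medial Vowel Deletion: [epariwip] → [eparwp]
C Initial Consonant Epenthesis: [eparwp] → [teparwp]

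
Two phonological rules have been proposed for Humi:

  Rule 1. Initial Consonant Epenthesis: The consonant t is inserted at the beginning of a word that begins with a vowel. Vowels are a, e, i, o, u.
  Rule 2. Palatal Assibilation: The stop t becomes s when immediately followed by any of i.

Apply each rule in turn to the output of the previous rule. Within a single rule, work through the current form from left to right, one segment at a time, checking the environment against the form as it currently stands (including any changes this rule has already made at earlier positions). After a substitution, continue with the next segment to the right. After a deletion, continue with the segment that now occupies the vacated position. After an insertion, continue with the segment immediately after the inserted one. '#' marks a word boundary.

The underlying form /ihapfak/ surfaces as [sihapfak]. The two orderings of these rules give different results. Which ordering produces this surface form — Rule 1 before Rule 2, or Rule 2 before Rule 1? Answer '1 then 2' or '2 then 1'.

1 then 2

Order 1 then 2:
  1 Initial Consonant Epenthesis: [ihapfak] → [tihapfak]
  2 Palatal Assibilation: [tihapfak] → [sihapfak]
  result: [sihapfak]
Order 2 then 1:
  2 Palatal Assibilation: no change — [ihapfak]
  1 Initial Consonant Epenthesis: [ihapfak] → [tihapfak]
  result: [tihapfak]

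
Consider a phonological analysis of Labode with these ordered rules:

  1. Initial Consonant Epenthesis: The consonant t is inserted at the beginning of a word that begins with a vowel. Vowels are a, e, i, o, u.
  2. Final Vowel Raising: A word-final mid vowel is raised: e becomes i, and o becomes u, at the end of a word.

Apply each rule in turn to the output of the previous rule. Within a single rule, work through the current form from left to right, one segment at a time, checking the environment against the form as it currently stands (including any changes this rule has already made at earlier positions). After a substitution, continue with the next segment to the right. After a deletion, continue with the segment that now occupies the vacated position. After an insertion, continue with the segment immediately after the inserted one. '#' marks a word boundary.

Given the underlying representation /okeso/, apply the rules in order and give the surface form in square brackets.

1 Initial Consonant Epenthesis: [okeso] → [tokeso]
2 Final Vowel Raising: [tokeso] → [tokesu]

[tokesu]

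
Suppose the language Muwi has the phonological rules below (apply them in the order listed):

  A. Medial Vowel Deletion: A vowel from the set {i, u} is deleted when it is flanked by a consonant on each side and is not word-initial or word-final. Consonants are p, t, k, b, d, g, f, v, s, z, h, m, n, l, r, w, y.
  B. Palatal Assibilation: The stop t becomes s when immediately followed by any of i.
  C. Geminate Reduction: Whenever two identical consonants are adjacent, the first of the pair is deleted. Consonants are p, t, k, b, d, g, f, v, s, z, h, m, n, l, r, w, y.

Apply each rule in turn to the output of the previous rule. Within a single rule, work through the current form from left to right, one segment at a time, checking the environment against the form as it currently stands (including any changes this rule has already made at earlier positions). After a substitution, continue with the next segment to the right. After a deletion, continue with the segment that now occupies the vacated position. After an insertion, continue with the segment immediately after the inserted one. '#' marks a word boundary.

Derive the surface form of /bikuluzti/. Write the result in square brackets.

[bklzsi]

A Medial Vowel Deletion: [bikuluzti] → [bklzti]
B Palatal Assibilation: [bklzti] → [bklzsi]
C Geminate Reduction: no change — [bklzsi]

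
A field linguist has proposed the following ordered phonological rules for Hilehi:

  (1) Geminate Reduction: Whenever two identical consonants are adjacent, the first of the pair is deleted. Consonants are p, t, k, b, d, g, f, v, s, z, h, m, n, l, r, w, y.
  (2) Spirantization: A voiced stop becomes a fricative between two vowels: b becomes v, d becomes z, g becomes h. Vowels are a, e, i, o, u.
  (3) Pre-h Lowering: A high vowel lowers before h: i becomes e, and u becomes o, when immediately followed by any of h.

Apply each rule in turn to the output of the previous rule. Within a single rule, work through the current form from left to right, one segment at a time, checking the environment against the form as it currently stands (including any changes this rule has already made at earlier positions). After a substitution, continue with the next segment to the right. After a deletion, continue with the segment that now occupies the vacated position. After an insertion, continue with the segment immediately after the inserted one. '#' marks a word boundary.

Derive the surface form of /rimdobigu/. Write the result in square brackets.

[rimdovehu]

(1) Geminate Reduction: no change — [rimdobigu]
(2) Spirantization: [rimdobigu] → [rimdovihu]
(3) Pre-h Lowering: [rimdovihu] → [rimdovehu]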